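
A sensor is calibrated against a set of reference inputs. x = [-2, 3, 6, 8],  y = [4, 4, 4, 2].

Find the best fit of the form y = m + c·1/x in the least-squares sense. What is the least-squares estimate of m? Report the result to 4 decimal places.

m = 3.5146

Sums needed: Σ1 = 4, Σ1/x = 1/8, Σ1/x·1/x = 233/576.
Moment sums: Σy = 14, Σ1/x·y = 1/4.
So AᵀA·[m, c]ᵀ = Aᵀy: [[4, 1/8]; [1/8, 233/576]]·[m, c]ᵀ = [14, 1/4]ᵀ.
Eliminating c: (233/576)·(row 1) − (1/8)·(row 2) gives (923/576)·m = (233/576)·14 − (1/8)·(1/4) = 811/144, so m = 3244/923.
Then c = ((1/4) − (1/8)·(3244/923))/(233/576) = -432/923.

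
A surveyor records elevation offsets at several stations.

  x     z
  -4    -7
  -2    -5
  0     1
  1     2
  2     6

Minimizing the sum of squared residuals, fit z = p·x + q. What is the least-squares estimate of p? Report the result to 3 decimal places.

Normal-equation sums: Σx·x = 25, Σx = -3, Σ1 = 5.
Moment sums: Σx·z = 52, Σz = -3.
MᵀM·[p, q]ᵀ = Mᵀz becomes [[25, -3]; [-3, 5]]·[p, q]ᵀ = [52, -3]ᵀ.
Eliminating q: 5·(row 1) − (-3)·(row 2) gives 116·p = 5·52 − (-3)·(-3) = 251, so p = 251/116.
Then q = ((-3) − (-3)·(251/116))/5 = 81/116.

p = 2.164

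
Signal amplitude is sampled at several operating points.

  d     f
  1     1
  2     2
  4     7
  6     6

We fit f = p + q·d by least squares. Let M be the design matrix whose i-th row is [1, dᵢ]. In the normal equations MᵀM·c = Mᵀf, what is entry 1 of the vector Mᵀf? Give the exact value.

16

Entry 1 ↔ basis 1, so (Mᵀf)_{1} = Σᵢ fᵢ = (1)·(1) + (1)·(2) + (1)·(7) + (1)·(6) = 16.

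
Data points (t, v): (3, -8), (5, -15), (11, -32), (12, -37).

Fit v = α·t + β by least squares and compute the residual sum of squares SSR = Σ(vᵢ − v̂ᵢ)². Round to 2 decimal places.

Entries of AᵀA: Σt·t = 299, Σt = 31, Σ1 = 4.
And Σt·v = -895, Σv = -92.
Δ = 299·4 − 31² = 235.
α = ((-895)·4 − 31·(-92))/235 = -728/235; β = (299·(-92) − 31·(-895))/235 = 237/235.
Residuals: 67/235, -122/235, 251/235, -196/235; SSR = 514/235.

SSR = 2.19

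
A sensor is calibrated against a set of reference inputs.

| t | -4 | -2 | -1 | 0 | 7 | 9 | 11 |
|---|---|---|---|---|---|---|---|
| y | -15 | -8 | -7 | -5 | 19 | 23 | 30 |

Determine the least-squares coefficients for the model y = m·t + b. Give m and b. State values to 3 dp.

m = 3.013, b = -3.322

The normal system AᵀA·[m, b]ᵀ = Aᵀy is [[272, 20]; [20, 7]]·[m, b]ᵀ = [753, 37]ᵀ.
Eliminating b: 7·(row 1) − 20·(row 2) gives 1504·m = 7·753 − 20·37 = 4531, so m = 4531/1504.
Then b = (37 − 20·(4531/1504))/7 = -1249/376.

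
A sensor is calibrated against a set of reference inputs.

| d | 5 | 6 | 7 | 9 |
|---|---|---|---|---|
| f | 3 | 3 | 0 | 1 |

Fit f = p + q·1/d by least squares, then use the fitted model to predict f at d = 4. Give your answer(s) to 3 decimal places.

f̂ = 4.550

Normal-equation sums: Σ1 = 4, Σ1/d = 391/630, Σ1/d·1/d = 39901/396900.
Right-hand side: Σf = 7, Σ1/d·f = 109/90.
Normal equations: [[4, 391/630]; [391/630, 39901/396900]]·[p, q]ᵀ = [7, 109/90]ᵀ.
Δ = 4·(39901/396900) − (391/630)² = 83/4900.
p = (7·(39901/396900) − (391/630)·(109/90))/(83/4900) = -2114/747; q = (4·(109/90) − (391/630)·7)/(83/4900) = 2450/83.
At d = 4: f̂ = (-2114/747)·(1) + (2450/83)·(1/4) = 6797/1494.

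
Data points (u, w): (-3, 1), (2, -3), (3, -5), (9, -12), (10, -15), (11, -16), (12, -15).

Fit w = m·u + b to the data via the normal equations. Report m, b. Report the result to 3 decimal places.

m = -1.199, b = -1.752

Sums needed: Σu·u = 468, Σu = 44, Σ1 = 7.
Moment sums: Σu·w = -638, Σw = -65.
Normal equations: [[468, 44]; [44, 7]]·[m, b]ᵀ = [-638, -65]ᵀ.
Δ = 468·7 − 44² = 1340.
m = ((-638)·7 − 44·(-65))/1340 = -803/670; b = (468·(-65) − 44·(-638))/1340 = -587/335.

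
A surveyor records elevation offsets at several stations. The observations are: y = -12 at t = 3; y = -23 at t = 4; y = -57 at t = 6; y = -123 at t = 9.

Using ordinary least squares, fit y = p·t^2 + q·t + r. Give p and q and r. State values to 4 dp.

From the data, Σt^2·t^2 = 8194, Σt^2·t = 1036, Σt^2 = 142, Σt·t = 142, Σt = 22, Σ1 = 4.
And Σt^2·y = -12491, Σt·y = -1577, Σy = -215.
Row-reducing yields p = -53/44, q = -183/44, r = 523/44.

p = -1.2045, q = -4.1591, r = 11.8864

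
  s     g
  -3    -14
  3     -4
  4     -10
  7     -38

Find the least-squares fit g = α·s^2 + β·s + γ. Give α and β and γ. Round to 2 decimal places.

Compute the Gram sums: Σs^2·s^2 = 2819, Σs^2·s = 407, Σs^2 = 83, Σs·s = 83, Σs = 11, Σ1 = 4.
And Σs^2·g = -2184, Σs·g = -276, Σg = -66.
Normal equations: [[2819, 407, 83]; [407, 83, 11]; [83, 11, 4]]·[α, β, γ]ᵀ = [-2184, -276, -66]ᵀ.
Solving the 3×3 system (Gaussian elimination) gives α = -2897/2878, β = 4661/2878, γ = -96/1439.

α = -1.01, β = 1.62, γ = -0.07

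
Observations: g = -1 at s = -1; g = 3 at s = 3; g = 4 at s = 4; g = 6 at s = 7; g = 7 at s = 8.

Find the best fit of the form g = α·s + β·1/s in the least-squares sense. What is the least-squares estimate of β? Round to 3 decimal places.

β = 0.264

Compute the Gram sums: Σs·s = 139, Σs·1/s = 5, Σ1/s·1/s = 34141/28224.
Right-hand side: Σs·g = 124, Σ1/s·g = 265/56.
So AᵀA·[α, β]ᵀ = Aᵀg: [[139, 5]; [5, 34141/28224]]·[α, β]ᵀ = [124, 265/56]ᵀ.
det = 139·(34141/28224) − 5² = 4039999/28224.
α = (124·(34141/28224) − 5·(265/56))/(4039999/28224) = 3565684/4039999; β = (139·(265/56) − 5·124)/(4039999/28224) = 1065960/4039999.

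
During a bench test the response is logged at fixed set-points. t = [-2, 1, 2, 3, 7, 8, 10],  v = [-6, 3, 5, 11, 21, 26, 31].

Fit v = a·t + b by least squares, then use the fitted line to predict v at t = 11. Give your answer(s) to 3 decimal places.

AᵀA·[a, b]ᵀ = Aᵀv reads: 231·a + 29·b = 723;  29·a + 7·b = 91.
(Σt·t = 231, Σt = 29, Σ1 = 7, Σt·v = 723, Σv = 91.)
Δ = 231·7 − 29² = 776.
a = (723·7 − 29·91)/776 = 1211/388; b = (231·91 − 29·723)/776 = 27/388.
At t = 11: v̂ = (1211/388)·(11) + (27/388)·(1) = 3337/97.

v̂ = 34.402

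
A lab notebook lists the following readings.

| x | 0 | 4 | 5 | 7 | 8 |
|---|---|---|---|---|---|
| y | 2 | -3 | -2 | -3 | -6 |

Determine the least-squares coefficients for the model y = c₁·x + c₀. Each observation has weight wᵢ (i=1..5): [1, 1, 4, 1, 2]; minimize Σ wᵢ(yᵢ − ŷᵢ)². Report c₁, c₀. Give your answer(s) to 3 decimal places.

Entries of MᵀWM: Σwᵢ·x·x = 293, Σwᵢ·x = 47, Σwᵢ·1 = 9.
And Σwᵢ·x·y = -169, Σwᵢ·y = -24.
So MᵀWM·[c₁, c₀]ᵀ = MᵀWy: [[293, 47]; [47, 9]]·[c₁, c₀]ᵀ = [-169, -24]ᵀ.
Determinant 293·9 − 47² = 428.
c₁ = ((-169)·9 − 47·(-24))/428 = -393/428; c₀ = (293·(-24) − 47·(-169))/428 = 911/428.

c₁ = -0.918, c₀ = 2.129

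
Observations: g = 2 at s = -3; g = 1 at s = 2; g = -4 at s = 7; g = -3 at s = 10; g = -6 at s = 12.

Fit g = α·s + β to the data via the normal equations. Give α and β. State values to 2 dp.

α = -0.52, β = 0.93

Forming AᵀA = [[306, 28]; [28, 5]] and Aᵀg = [-134, -10]ᵀ gives AᵀA·[α, β]ᵀ = Aᵀg.
Determinant 306·5 − 28² = 746.
α = ((-134)·5 − 28·(-10))/746 = -195/373; β = (306·(-10) − 28·(-134))/746 = 346/373.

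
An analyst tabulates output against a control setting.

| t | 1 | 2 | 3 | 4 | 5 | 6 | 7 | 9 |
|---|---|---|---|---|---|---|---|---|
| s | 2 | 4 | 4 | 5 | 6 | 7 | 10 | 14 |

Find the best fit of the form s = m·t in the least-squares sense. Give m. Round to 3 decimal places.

Entries of XᵀX: Σt·t = 221.
Moment sums: Σt·s = 310.
m = 310/221 = 1.40271.

m = 1.403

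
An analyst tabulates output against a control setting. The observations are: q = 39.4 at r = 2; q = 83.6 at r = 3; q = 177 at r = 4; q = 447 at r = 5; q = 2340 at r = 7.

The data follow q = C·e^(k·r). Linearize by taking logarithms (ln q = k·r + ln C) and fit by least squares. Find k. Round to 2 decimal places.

Let Y = ln q. Fitting Y = k·r + ln C by least squares:
Σr = 21.0000, Σ(r)² = 103.0000, Σln q = 27.1364, Σr·ln q = 126.1484.
Equations: 103.0000·k + 21.0000·ln C = 126.1484;  21.0000·k + 5·ln C = 27.1364.
Solving (det = 74.0000): k = 0.82266, ln C = 1.97210.

k = 0.82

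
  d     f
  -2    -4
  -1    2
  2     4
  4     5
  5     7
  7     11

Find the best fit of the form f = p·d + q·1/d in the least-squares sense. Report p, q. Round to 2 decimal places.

p = 1.60, q = -2.09

Normal-equation sums: Σd·d = 99, Σd·1/d = 6, Σ1/d·1/d = 31809/19600.
Right-hand side: Σd·f = 146, Σ1/d·f = 871/140.
So XᵀX·[p, q]ᵀ = Xᵀf: [[99, 6]; [6, 31809/19600]]·[p, q]ᵀ = [146, 871/140]ᵀ.
Eliminating q: (31809/19600)·(row 1) − 6·(row 2) gives (2443491/19600)·p = (31809/19600)·146 − 6·(871/140) = 1956237/9800, so p = 1304158/814497.
Then q = ((871/140) − 6·(1304158/814497))/(31809/19600) = -1699180/814497.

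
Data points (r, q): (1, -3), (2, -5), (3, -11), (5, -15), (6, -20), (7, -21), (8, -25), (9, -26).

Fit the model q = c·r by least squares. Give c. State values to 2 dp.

c = -3.06

From the data, Σr·r = 269.
Right-hand side: Σr·q = -822.
c = (-822)/269 = -3.05576.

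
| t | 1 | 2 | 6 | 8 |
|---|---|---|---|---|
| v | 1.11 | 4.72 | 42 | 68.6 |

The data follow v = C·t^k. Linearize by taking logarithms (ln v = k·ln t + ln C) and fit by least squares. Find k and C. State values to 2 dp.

k = 1.99, C = 1.14

Taking logs, ln v = k·ln t + ln C, so regress ln v on ln t.
AᵀA = [[8.0149, 4.5643]; [4.5643, 4]], rhs = [16.5651, 9.6221]ᵀ  (here Σln t = 4.5643, Σ(ln t)² = 8.0149, Σln v = 9.6221, Σln t·ln v = 16.5651).
Δ = 8.0149·4 − (4.5643)² = 11.2265; k = (16.5651·4 − 4.5643·9.6221)/11.2265 = 1.99010, ln C = (8.0149·9.6221 − 4.5643·16.5651)/11.2265 = 0.13466, so C = exp(0.13466) = 1.14415.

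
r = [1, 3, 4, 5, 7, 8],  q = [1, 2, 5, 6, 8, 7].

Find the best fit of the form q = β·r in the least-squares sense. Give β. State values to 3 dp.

β = 1.030

Entries of AᵀA: Σr·r = 164.
For Aᵀq: Σr·q = 169.
AᵀA·[β]ᵀ = Aᵀq becomes [[164]]·[β]ᵀ = [169]ᵀ.
β = 169/164 = 1.03049.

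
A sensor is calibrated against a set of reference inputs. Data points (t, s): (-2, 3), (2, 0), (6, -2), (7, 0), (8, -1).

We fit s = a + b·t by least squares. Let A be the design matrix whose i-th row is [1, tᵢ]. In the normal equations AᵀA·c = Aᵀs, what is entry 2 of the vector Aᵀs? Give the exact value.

-26

Entry 2 ↔ basis t, so (Aᵀs)_{2} = Σᵢ (t)·sᵢ = (-2)·(3) + (2)·(0) + (6)·(-2) + (7)·(0) + (8)·(-1) = -26.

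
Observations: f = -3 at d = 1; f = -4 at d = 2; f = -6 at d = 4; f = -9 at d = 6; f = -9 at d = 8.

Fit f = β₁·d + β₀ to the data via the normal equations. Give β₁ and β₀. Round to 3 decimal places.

Compute the Gram sums: Σd·d = 121, Σd = 21, Σ1 = 5.
And Σd·f = -161, Σf = -31.
MᵀM·[β₁, β₀]ᵀ = Mᵀf becomes [[121, 21]; [21, 5]]·[β₁, β₀]ᵀ = [-161, -31]ᵀ.
Eliminating β₀: 5·(row 1) − 21·(row 2) gives 164·β₁ = 5·(-161) − 21·(-31) = -154, so β₁ = -77/82.
Then β₀ = ((-31) − 21·(-77/82))/5 = -185/82.

β₁ = -0.939, β₀ = -2.256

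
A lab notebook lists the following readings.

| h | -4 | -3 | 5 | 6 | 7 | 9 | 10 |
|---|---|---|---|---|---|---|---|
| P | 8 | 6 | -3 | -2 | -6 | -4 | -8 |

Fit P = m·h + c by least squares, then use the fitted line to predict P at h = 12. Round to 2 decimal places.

P̂ = -9.37

Compute the Gram sums: Σh·h = 316, Σh = 30, Σ1 = 7.
And Σh·P = -235, ΣP = -9.
Normal equations: [[316, 30]; [30, 7]]·[m, c]ᵀ = [-235, -9]ᵀ.
Δ = 316·7 − 30² = 1312.
m = ((-235)·7 − 30·(-9))/1312 = -1375/1312; c = (316·(-9) − 30·(-235))/1312 = 2103/656.
At h = 12: P̂ = (-1375/1312)·(12) + (2103/656)·(1) = -6147/656.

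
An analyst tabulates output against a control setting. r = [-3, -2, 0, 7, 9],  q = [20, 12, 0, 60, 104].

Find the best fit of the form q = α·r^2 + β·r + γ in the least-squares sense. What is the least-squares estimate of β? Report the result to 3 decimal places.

β = -2.139

Sums needed: Σr^2·r^2 = 9059, Σr^2·r = 1037, Σr^2 = 143, Σr·r = 143, Σr = 11, Σ1 = 5.
Moment sums: Σr^2·q = 11592, Σr·q = 1272, Σq = 196.
Normal equations: [[9059, 1037, 143]; [1037, 143, 11]; [143, 11, 5]]·[α, β, γ]ᵀ = [11592, 1272, 196]ᵀ.
Row-reducing yields α = 43246/28533, β = -61030/28533, γ = 5308/9511.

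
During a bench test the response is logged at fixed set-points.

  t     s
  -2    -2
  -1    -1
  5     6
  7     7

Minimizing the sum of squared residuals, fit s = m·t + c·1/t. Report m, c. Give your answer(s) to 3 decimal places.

m = 1.066, c = -0.048

Setting ∂/∂m … = 0 gives: 79·m + 4·c = 84;  4·m + (6421/4900)·c = 21/5.
(Σt·t = 79, Σt·1/t = 4, Σ1/t·1/t = 6421/4900, Σt·s = 84, Σ1/t·s = 21/5.)
Determinant 79·(6421/4900) − 4² = 428859/4900.
m = (84·(6421/4900) − 4·(21/5))/(428859/4900) = 152348/142953; c = (79·(21/5) − 4·84)/(428859/4900) = -6860/142953.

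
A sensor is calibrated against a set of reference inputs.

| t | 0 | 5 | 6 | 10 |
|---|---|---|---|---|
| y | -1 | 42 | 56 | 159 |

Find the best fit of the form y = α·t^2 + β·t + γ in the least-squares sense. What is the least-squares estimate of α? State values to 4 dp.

α = 1.5474

Entries of AᵀA: Σt^2·t^2 = 11921, Σt^2·t = 1341, Σt^2 = 161, Σt·t = 161, Σt = 21, Σ1 = 4.
And Σt^2·y = 18966, Σt·y = 2136, Σy = 256.
AᵀA·[α, β, γ]ᵀ = Aᵀy becomes [[11921, 1341, 161]; [1341, 161, 21]; [161, 21, 4]]·[α, β, γ]ᵀ = [18966, 2136, 256]ᵀ.
Row-reducing yields α = 3757/2428, β = 1191/2428, γ = -520/607.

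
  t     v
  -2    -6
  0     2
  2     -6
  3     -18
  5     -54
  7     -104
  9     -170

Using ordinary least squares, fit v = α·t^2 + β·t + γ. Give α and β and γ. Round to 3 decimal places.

α = -2.075, β = -0.502, γ = 1.859

Normal-equation sums: Σt^2·t^2 = 9700, Σt^2·t = 1224, Σt^2 = 172, Σt·t = 172, Σt = 24, Σ1 = 7.
Right-hand side: Σt^2·v = -20426, Σt·v = -2582, Σv = -356.
Solving the 3×3 system (Gaussian elimination) gives α = -7675/3698, β = -1855/3698, γ = 3438/1849.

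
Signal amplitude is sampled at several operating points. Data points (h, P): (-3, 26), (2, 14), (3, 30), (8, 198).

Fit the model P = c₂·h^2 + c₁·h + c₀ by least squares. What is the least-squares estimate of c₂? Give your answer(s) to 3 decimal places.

c₂ = 3.000

Setting ∂/∂c₂ … = 0 gives: 4274·c₂ + 520·c₁ + 86·c₀ = 13232;  520·c₂ + 86·c₁ + 10·c₀ = 1624;  86·c₂ + 10·c₁ + 4·c₀ = 268.
(Σh^2·h^2 = 4274, Σh^2·h = 520, Σh^2 = 86, Σh·h = 86, Σh = 10, Σ1 = 4, Σh^2·P = 13232, Σh·P = 1624, ΣP = 268.)
Solving the 3×3 system (Gaussian elimination) gives c₂ = 3, c₁ = 39/61, c₀ = 55/61.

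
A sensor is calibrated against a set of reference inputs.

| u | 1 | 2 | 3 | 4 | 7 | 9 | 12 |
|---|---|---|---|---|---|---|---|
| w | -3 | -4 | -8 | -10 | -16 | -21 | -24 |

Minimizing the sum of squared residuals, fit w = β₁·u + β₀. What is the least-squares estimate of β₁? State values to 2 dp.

β₁ = -2.02

Forming AᵀA = [[304, 38]; [38, 7]] and Aᵀw = [-664, -86]ᵀ gives AᵀA·[β₁, β₀]ᵀ = Aᵀw.
Determinant 304·7 − 38² = 684.
β₁ = ((-664)·7 − 38·(-86))/684 = -115/57; β₀ = (304·(-86) − 38·(-664))/684 = -4/3.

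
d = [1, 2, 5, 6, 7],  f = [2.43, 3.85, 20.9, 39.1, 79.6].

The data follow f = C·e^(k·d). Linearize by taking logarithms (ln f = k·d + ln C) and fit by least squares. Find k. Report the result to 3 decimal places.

Let Y = ln f. Fitting Y = k·d + ln C by least squares:
Σd = 21.0000, Σ(d)² = 115.0000, Σln f = 13.3189, Σd·ln f = 71.4186.
Equations: 115.0000·k + 21.0000·ln C = 71.4186;  21.0000·k + 5·ln C = 13.3189.
Slope k = (n·Σd·ln f − Σd·Σln f)/(n·Σ(d)² − (Σd)²) = (5·71.4186 − 21.0000·13.3189)/134.0000 = 0.57759; ln C = (Σln f − k·Σd)/n = 0.23789.

k = 0.578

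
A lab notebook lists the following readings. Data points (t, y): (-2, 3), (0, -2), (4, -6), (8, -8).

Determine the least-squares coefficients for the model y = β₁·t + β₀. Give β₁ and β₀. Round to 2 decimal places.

From the data, Σt·t = 84, Σt = 10, Σ1 = 4.
Moment sums: Σt·y = -94, Σy = -13.
XᵀX·[β₁, β₀]ᵀ = Xᵀy becomes [[84, 10]; [10, 4]]·[β₁, β₀]ᵀ = [-94, -13]ᵀ.
Δ = 84·4 − 10² = 236.
β₁ = ((-94)·4 − 10·(-13))/236 = -123/118; β₀ = (84·(-13) − 10·(-94))/236 = -38/59.

β₁ = -1.04, β₀ = -0.64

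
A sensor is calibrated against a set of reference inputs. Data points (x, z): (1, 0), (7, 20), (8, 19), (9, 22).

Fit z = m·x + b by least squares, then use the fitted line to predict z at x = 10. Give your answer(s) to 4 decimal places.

Setting ∂/∂m … = 0 gives: 195·m + 25·b = 490;  25·m + 4·b = 61.
Eliminating b: 4·(row 1) − 25·(row 2) gives 155·m = 4·490 − 25·61 = 435, so m = 87/31.
Then b = (61 − 25·(87/31))/4 = -71/31.
At x = 10: ẑ = (87/31)·(10) + (-71/31)·(1) = 799/31.

ẑ = 25.7742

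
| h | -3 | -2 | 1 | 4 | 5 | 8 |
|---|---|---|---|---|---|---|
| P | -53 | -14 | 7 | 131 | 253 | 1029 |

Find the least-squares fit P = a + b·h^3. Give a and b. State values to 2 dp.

a = 2.65, b = 2.00

Forming XᵀX = [[6, 667]; [667, 282659]] and XᵀP = [1353, 568407]ᵀ gives XᵀX·[a, b]ᵀ = XᵀP.
Determinant 6·282659 − 667² = 1251065.
a = (1353·282659 − 667·568407)/1251065 = 3310158/1251065; b = (6·568407 − 667·1353)/1251065 = 2507991/1251065.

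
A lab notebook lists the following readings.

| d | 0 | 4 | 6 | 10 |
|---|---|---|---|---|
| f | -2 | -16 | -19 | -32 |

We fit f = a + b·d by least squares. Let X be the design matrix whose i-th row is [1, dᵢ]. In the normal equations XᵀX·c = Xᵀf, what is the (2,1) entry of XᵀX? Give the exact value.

Row 2 ↔ basis d, column 1 ↔ basis 1, so (XᵀX)_{2,1} = Σᵢ d = (0)·(1) + (4)·(1) + (6)·(1) + (10)·(1) = 20.

20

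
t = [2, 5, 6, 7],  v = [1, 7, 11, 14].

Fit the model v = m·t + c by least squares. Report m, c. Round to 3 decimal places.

Normal-equation sums: Σt·t = 114, Σt = 20, Σ1 = 4.
Right-hand side: Σt·v = 201, Σv = 33.
So MᵀM·[m, c]ᵀ = Mᵀv: [[114, 20]; [20, 4]]·[m, c]ᵀ = [201, 33]ᵀ.
Δ = 114·4 − 20² = 56.
m = (201·4 − 20·33)/56 = 18/7; c = (114·33 − 20·201)/56 = -129/28.

m = 2.571, c = -4.607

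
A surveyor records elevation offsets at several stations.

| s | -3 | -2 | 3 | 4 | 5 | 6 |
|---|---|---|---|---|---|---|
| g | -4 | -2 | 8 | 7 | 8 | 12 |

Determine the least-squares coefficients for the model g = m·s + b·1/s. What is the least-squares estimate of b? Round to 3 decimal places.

b = -2.341

Setting ∂/∂m … = 0 gives: 99·m + 6·b = 180;  6·m + (241/400)·b = 207/20.
det = 99·(241/400) − 6² = 9459/400.
m = (180·(241/400) − 6·(207/20))/(9459/400) = 2060/1051; b = (99·(207/20) − 6·180)/(9459/400) = -2460/1051.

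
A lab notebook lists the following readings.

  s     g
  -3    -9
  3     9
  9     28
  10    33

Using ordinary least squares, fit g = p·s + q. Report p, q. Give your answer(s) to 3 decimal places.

Sums needed: Σs·s = 199, Σs = 19, Σ1 = 4.
Right-hand side: Σs·g = 636, Σg = 61.
So XᵀX·[p, q]ᵀ = Xᵀg: [[199, 19]; [19, 4]]·[p, q]ᵀ = [636, 61]ᵀ.
Determinant 199·4 − 19² = 435.
p = (636·4 − 19·61)/435 = 277/87; q = (199·61 − 19·636)/435 = 11/87.

p = 3.184, q = 0.126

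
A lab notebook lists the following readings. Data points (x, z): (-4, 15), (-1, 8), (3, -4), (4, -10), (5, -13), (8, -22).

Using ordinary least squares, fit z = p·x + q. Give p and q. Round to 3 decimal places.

p = -3.166, q = 3.581

Normal-equation sums: Σx·x = 131, Σx = 15, Σ1 = 6.
Right-hand side: Σx·z = -361, Σz = -26.
MᵀM·[p, q]ᵀ = Mᵀz becomes [[131, 15]; [15, 6]]·[p, q]ᵀ = [-361, -26]ᵀ.
Eliminating q: 6·(row 1) − 15·(row 2) gives 561·p = 6·(-361) − 15·(-26) = -1776, so p = -592/187.
Then q = ((-26) − 15·(-592/187))/6 = 2009/561.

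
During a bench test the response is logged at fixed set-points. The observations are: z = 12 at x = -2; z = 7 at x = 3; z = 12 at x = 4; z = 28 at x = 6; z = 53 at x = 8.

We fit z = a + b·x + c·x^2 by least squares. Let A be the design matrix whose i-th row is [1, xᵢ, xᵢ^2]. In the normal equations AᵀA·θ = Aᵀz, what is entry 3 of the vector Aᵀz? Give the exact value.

4703

Entry 3 ↔ basis x^2, so (Aᵀz)_{3} = Σᵢ (x^2)·zᵢ = (4)·(12) + (9)·(7) + (16)·(12) + (36)·(28) + (64)·(53) = 4703.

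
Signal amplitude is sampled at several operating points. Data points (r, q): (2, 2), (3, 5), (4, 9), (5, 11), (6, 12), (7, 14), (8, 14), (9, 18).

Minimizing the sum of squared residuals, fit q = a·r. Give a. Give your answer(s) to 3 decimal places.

a = 1.951

From the data, Σr·r = 284.
Right-hand side: Σr·q = 554.
Hence a = 554 / 284 ≈ 1.9507.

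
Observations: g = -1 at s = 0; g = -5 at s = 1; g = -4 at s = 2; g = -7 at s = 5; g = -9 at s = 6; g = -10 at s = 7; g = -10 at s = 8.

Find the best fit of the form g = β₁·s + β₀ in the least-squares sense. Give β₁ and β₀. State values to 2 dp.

β₁ = -1.04, β₀ = -2.25

Forming MᵀM = [[179, 29]; [29, 7]] and Mᵀg = [-252, -46]ᵀ gives MᵀM·[β₁, β₀]ᵀ = Mᵀg.
Δ = 179·7 − 29² = 412.
β₁ = ((-252)·7 − 29·(-46))/412 = -215/206; β₀ = (179·(-46) − 29·(-252))/412 = -463/206.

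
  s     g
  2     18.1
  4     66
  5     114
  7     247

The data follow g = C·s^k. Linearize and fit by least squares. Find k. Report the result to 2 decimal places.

k = 2.07

With ln gᵢ as the transformed response and ln sᵢ as the regressor:
AᵀA = [[8.7791, 5.6348]; [5.6348, 4]], rhs = [26.1588, 17.3312]ᵀ  (here Σln s = 5.6348, Σ(ln s)² = 8.7791, Σln g = 17.3312, Σln s·ln g = 26.1588).
Slope k = (n·Σln s·ln g − Σln s·Σln g)/(n·Σ(ln s)² − (Σln s)²) = (4·26.1588 − 5.6348·17.3312)/3.3656 = 2.07323; ln C = (Σln g − k·Σln s)/n = 1.41224.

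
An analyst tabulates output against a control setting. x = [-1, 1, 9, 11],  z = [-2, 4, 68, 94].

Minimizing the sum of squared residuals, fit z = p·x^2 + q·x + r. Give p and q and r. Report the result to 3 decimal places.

Setting ∂/∂p … = 0 gives: 21204·p + 2060·q + 204·r = 16884;  2060·p + 204·q + 20·r = 1652;  204·p + 20·q + 4·r = 164.
(Σx^2·x^2 = 21204, Σx^2·x = 2060, Σx^2 = 204, Σx·x = 204, Σx = 20, Σ1 = 4, Σx^2·z = 16884, Σx·z = 1652, Σz = 164.)
Inverting the 3×3 Gram matrix, [p, q, r]ᵀ = [1/2, 3, 1/2]ᵀ.

p = 0.500, q = 3.000, r = 0.500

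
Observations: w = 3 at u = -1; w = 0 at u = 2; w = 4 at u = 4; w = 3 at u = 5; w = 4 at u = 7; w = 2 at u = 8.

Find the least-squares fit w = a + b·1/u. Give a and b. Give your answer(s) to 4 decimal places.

a = 2.6972, b = -0.8399

The normal equations are: 6·a + (61/280)·b = 16;  (61/280)·a + (108861/78400)·b = -81/140.
Determinant 6·(108861/78400) − (61/280)² = 129889/15680.
a = (16·(108861/78400) − (61/280)·(-81/140))/(129889/15680) = 1751658/649445; b = (6·(-81/140) − (61/280)·16)/(129889/15680) = -109088/129889.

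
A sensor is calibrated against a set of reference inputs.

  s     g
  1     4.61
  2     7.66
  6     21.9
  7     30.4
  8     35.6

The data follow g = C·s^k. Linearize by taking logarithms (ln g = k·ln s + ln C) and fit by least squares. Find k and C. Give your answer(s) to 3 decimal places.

k = 0.980, C = 4.271

Let Y = ln g. Fitting Y = k·ln s + ln C by least squares:
XᵀX = [[11.8015, 6.5103]; [6.5103, 5]], rhs = [21.0142, 13.6375]ᵀ  (here Σln s = 6.5103, Σ(ln s)² = 11.8015, Σln g = 13.6375, Σln s·ln g = 21.0142).
Slope k = (n·Σln s·ln g − Σln s·Σln g)/(n·Σ(ln s)² − (Σln s)²) = (5·21.0142 − 6.5103·13.6375)/16.6240 = 0.97974; ln C = (Σln g − k·Σln s)/n = 1.45184, so C = exp(1.45184) = 4.27095.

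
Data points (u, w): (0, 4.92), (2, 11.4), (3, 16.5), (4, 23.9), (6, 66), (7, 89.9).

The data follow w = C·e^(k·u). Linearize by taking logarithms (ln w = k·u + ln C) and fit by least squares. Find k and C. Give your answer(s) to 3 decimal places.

With ln wᵢ as the transformed response and uᵢ as the regressor:
Sums: Σu = 22.0000, Σ(u)² = 114.0000, Σln w = 18.6925, Σu·ln w = 82.6016.
Normal system: [[114.0000, 22.0000]; [22.0000, 6]]·[k, ln C]ᵀ = [82.6016, 18.6925]ᵀ.
Δ = 114.0000·6 − (22.0000)² = 200.0000; k = (82.6016·6 − 22.0000·18.6925)/200.0000 = 0.42187, ln C = (114.0000·18.6925 − 22.0000·82.6016)/200.0000 = 1.56855, so C = exp(1.56855) = 4.79970.

k = 0.422, C = 4.800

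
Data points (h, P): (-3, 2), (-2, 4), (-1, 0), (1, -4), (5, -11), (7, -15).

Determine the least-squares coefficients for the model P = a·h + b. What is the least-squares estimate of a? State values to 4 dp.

Entries of XᵀX: Σh·h = 89, Σh = 7, Σ1 = 6.
And Σh·P = -178, ΣP = -24.
So XᵀX·[a, b]ᵀ = XᵀP: [[89, 7]; [7, 6]]·[a, b]ᵀ = [-178, -24]ᵀ.
Eliminating b: 6·(row 1) − 7·(row 2) gives 485·a = 6·(-178) − 7·(-24) = -900, so a = -180/97.
Then b = ((-24) − 7·(-180/97))/6 = -178/97.

a = -1.8557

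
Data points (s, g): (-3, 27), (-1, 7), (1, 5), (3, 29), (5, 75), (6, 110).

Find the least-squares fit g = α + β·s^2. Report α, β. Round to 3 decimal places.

With design matrix M, MᵀM = [[6, 81]; [81, 2085]] and Mᵀg = [253, 6351]ᵀ.
Δ = 6·2085 − 81² = 5949.
α = (253·2085 − 81·6351)/5949 = 4358/1983; β = (6·6351 − 81·253)/5949 = 1957/661.

α = 2.198, β = 2.961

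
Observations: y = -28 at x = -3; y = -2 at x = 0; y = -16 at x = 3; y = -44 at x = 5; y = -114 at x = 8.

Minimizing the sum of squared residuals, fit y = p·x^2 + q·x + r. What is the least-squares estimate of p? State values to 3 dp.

The normal equations are: 4883·p + 637·q + 107·r = -8792;  637·p + 107·q + 13·r = -1096;  107·p + 13·q + 5·r = -204.
Solving the 3×3 system (Gaussian elimination) gives p = -4204/2121, q = 1406/707, r = -7538/2121.

p = -1.982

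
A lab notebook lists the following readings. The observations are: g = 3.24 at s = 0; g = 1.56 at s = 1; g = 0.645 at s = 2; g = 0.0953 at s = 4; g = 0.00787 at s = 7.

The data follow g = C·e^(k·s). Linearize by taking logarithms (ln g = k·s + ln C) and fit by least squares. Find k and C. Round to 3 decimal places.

Taking logs, ln g = k·s + ln C, so regress ln g on s.
Σs = 14.0000, Σ(s)² = 70.0000, Σln g = -6.0137, Σs·ln g = -43.7481.
Equations: 70.0000·k + 14.0000·ln C = -43.7481;  14.0000·k + 5·ln C = -6.0137.
Δ = 70.0000·5 − (14.0000)² = 154.0000; k = (-43.7481·5 − 14.0000·-6.0137)/154.0000 = -0.87370, ln C = (70.0000·-6.0137 − 14.0000·-43.7481)/154.0000 = 1.24361, so C = exp(1.24361) = 3.46813.

k = -0.874, C = 3.468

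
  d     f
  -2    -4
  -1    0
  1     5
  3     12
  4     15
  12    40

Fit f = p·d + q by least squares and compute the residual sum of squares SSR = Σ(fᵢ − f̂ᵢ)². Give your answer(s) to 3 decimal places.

SSR = 0.857

From the data, Σd·d = 175, Σd = 17, Σ1 = 6.
For Aᵀf: Σd·f = 589, Σf = 68.
Normal equations: [[175, 17]; [17, 6]]·[p, q]ᵀ = [589, 68]ᵀ.
Eliminating q: 6·(row 1) − 17·(row 2) gives 761·p = 6·589 − 17·68 = 2378, so p = 2378/761.
Then q = (68 − 17·(2378/761))/6 = 1887/761.
Residuals: -175/761, 491/761, -460/761, 111/761, 16/761, 17/761; SSR = 652/761.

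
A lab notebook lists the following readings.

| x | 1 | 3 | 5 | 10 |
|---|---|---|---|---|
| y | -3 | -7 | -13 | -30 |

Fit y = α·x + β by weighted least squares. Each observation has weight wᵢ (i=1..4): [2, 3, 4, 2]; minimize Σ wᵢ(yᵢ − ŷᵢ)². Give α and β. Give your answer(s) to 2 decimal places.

α = -3.07, β = 1.62

The normal system MᵀWM·[α, β]ᵀ = MᵀWy is [[329, 51]; [51, 11]]·[α, β]ᵀ = [-929, -139]ᵀ.
Eliminating β: 11·(row 1) − 51·(row 2) gives 1018·α = 11·(-929) − 51·(-139) = -3130, so α = -1565/509.
Then β = ((-139) − 51·(-1565/509))/11 = 824/509.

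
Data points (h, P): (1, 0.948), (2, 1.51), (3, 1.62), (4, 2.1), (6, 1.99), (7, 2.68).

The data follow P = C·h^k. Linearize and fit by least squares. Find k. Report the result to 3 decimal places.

k = 0.471

Taking logs, ln P = k·ln h + ln C, so regress ln P on ln h.
Σln h = 6.9157, Σ(ln h)² = 10.6062, Σln P = 3.2570, Σln h·ln P = 4.9955.
Equations: 10.6062·k + 6.9157·ln C = 4.9955;  6.9157·k + 6·ln C = 3.2570.
Slope k = (n·Σln h·ln P − Σln h·Σln P)/(n·Σ(ln h)² − (Σln h)²) = (6·4.9955 − 6.9157·3.2570)/15.8099 = 0.47111; ln C = (Σln P − k·Σln h)/n = -0.00017.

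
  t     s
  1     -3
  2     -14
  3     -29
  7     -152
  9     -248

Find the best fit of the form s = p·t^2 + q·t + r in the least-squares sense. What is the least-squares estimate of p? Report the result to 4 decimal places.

p = -2.9126

Sums needed: Σt^2·t^2 = 9060, Σt^2·t = 1108, Σt^2 = 144, Σt·t = 144, Σt = 22, Σ1 = 5.
Moment sums: Σt^2·s = -27856, Σt·s = -3414, Σs = -446.
So MᵀM·[p, q, r]ᵀ = Mᵀs: [[9060, 1108, 144]; [1108, 144, 22]; [144, 22, 5]]·[p, q, r]ᵀ = [-27856, -3414, -446]ᵀ.
Solving the 3×3 system (Gaussian elimination) gives p = -12431/4268, q = -6317/4268, r = 2551/2134.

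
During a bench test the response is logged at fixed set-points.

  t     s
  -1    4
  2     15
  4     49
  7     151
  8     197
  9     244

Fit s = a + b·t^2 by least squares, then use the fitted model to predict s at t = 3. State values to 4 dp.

Entries of AᵀA: Σ1 = 6, Σt^2 = 215, Σt^2·t^2 = 13331.
For Aᵀs: Σs = 660, Σt^2·s = 40619.
So AᵀA·[a, b]ᵀ = Aᵀs: [[6, 215]; [215, 13331]]·[a, b]ᵀ = [660, 40619]ᵀ.
Δ = 6·13331 − 215² = 33761.
a = (660·13331 − 215·40619)/33761 = 65375/33761; b = (6·40619 − 215·660)/33761 = 101814/33761.
At t = 3: ŝ = (65375/33761)·(1) + (101814/33761)·(9) = 140243/4823.

ŝ = 29.0780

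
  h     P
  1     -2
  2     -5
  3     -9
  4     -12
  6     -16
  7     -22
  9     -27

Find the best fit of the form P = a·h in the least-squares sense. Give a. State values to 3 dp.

XᵀX·[a]ᵀ = XᵀP reads: 196·a = -580.
Hence a = -580 / 196 ≈ -2.95918.

a = -2.959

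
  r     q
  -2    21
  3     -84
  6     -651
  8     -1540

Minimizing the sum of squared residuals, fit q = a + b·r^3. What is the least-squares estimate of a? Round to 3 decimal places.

a = -2.893

With design matrix A, AᵀA = [[4, 747]; [747, 309593]] and Aᵀq = [-2254, -931532]ᵀ.
Determinant 4·309593 − 747² = 680363.
a = ((-2254)·309593 − 747·(-931532))/680363 = -1968218/680363; b = (4·(-931532) − 747·(-2254))/680363 = -2042390/680363.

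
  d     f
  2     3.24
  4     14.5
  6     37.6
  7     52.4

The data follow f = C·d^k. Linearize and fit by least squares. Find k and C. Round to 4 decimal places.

k = 2.2286, C = 0.6825

Taking logs, ln f = k·ln d + ln C, so regress ln f on ln d.
Σln d = 5.8171, Σ(ln d)² = 9.3992, Σln f = 11.4356, Σln d·ln f = 18.7244.
Equations: 9.3992·k + 5.8171·ln C = 18.7244;  5.8171·k + 4·ln C = 11.4356.
Solving (det = 3.7582): k = 2.22855, ln C = -0.38203, so C = exp(-0.38203) = 0.68247.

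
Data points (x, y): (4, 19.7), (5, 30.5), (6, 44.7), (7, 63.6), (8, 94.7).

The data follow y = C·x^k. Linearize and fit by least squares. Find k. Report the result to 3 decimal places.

Taking logs, ln y = k·ln x + ln C, so regress ln y on ln x.
Σln x = 8.8128, Σ(ln x)² = 15.8331, Σln y = 18.9016, Σln x·ln y = 33.9848.
Equations: 15.8331·k + 8.8128·ln C = 33.9848;  8.8128·k + 5·ln C = 18.9016.
Solving (det = 1.4995): k = 2.23196, ln C = -0.15366.

k = 2.232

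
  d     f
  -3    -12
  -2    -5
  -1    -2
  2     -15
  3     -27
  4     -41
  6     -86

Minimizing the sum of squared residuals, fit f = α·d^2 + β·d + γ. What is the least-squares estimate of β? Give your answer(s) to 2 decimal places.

β = -2.39

Forming AᵀA = [[1747, 279, 79]; [279, 79, 9]; [79, 9, 7]] and Aᵀf = [-4185, -743, -188]ᵀ gives AᵀA·[α, β, γ]ᵀ = Aᵀf.
Inverting the 3×3 Gram matrix, [α, β, γ]ᵀ = [-175637/91698, -73183/30566, -99140/45849]ᵀ.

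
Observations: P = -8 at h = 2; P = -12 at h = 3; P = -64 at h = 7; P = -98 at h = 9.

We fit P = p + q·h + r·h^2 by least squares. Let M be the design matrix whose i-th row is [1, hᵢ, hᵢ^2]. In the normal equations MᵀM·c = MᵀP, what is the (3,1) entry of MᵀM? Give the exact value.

Row 3 ↔ basis h^2, column 1 ↔ basis 1, so (MᵀM)_{3,1} = Σᵢ h^2 = (4)·(1) + (9)·(1) + (49)·(1) + (81)·(1) = 143.

143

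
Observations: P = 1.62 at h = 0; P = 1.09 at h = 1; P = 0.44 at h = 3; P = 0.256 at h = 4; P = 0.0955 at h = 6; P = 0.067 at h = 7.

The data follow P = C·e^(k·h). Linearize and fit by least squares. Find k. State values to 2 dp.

k = -0.47

With ln Pᵢ as the transformed response and hᵢ as the regressor:
Sums: Σh = 21.0000, Σ(h)² = 111.0000, Σln P = -6.6666, Σh·ln P = -40.8403.
Normal system: [[111.0000, 21.0000]; [21.0000, 6]]·[k, ln C]ᵀ = [-40.8403, -6.6666]ᵀ.
Slope k = (n·Σh·ln P − Σh·Σln P)/(n·Σ(h)² − (Σh)²) = (6·-40.8403 − 21.0000·-6.6666)/225.0000 = -0.46685; ln C = (Σln P − k·Σh)/n = 0.52288.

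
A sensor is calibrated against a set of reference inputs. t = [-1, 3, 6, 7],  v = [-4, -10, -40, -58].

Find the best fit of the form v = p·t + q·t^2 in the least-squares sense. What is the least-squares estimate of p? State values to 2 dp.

p = 1.22

With design matrix A, AᵀA = [[95, 585]; [585, 3779]] and Aᵀv = [-672, -4376]ᵀ.
Eliminating q: 3779·(row 1) − 585·(row 2) gives 16780·p = 3779·(-672) − 585·(-4376) = 20472, so p = 5118/4195.
Then q = ((-4376) − 585·(5118/4195))/3779 = -1130/839.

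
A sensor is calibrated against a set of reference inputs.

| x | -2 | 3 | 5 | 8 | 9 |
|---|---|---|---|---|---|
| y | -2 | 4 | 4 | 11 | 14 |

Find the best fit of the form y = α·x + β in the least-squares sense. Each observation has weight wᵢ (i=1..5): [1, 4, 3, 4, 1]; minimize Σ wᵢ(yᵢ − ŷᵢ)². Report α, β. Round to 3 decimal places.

α = 1.399, β = -0.639

The normal system AᵀWA·[α, β]ᵀ = AᵀWy is [[452, 66]; [66, 13]]·[α, β]ᵀ = [590, 84]ᵀ.
Eliminating β: 13·(row 1) − 66·(row 2) gives 1520·α = 13·590 − 66·84 = 2126, so α = 1063/760.
Then β = (84 − 66·(1063/760))/13 = -243/380.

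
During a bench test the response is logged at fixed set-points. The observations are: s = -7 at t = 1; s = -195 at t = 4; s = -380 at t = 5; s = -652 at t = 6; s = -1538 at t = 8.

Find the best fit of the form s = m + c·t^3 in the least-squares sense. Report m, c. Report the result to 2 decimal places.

m = -4.28, c = -3.00

Normal-equation sums: Σ1 = 5, Σt^3 = 918, Σt^3·t^3 = 328522.
Right-hand side: Σs = -2772, Σt^3·s = -988275.
MᵀM·[m, c]ᵀ = Mᵀs becomes [[5, 918]; [918, 328522]]·[m, c]ᵀ = [-2772, -988275]ᵀ.
det = 5·328522 − 918² = 799886.
m = ((-2772)·328522 − 918·(-988275))/799886 = -1713267/399943; c = (5·(-988275) − 918·(-2772))/799886 = -2396679/799886.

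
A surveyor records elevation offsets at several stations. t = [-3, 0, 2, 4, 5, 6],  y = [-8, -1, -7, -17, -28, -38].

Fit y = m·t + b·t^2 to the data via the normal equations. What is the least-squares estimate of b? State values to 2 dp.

Entries of XᵀX: Σt·t = 90, Σt·t^2 = 386, Σt^2·t^2 = 2274.
For Xᵀy: Σt·y = -426, Σt^2·y = -2440.
XᵀX·[m, b]ᵀ = Xᵀy becomes [[90, 386]; [386, 2274]]·[m, b]ᵀ = [-426, -2440]ᵀ.
Determinant 90·2274 − 386² = 55664.
m = ((-426)·2274 − 386·(-2440))/55664 = -6721/13916; b = (90·(-2440) − 386·(-426))/55664 = -13791/13916.

b = -0.99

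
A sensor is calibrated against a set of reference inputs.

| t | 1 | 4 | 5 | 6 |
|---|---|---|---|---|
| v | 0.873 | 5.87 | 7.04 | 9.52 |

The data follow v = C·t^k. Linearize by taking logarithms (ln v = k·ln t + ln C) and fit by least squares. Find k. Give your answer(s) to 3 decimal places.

Let Y = ln v. Fitting Y = k·ln t + ln C by least squares:
Over the data: Σln t = 4.7875, Σ(ln t)² = 7.7225, Σln v = 5.8390, Σln t·ln v = 9.6321.
Normal system: [[7.7225, 4.7875]; [4.7875, 4]]·[k, ln C]ᵀ = [9.6321, 5.8390]ᵀ.
Slope k = (n·Σln t·ln v − Σln t·Σln v)/(n·Σ(ln t)² − (Σln t)²) = (4·9.6321 − 4.7875·5.8390)/7.9699 = 1.32673; ln C = (Σln v − k·Σln t)/n = -0.12817.

k = 1.327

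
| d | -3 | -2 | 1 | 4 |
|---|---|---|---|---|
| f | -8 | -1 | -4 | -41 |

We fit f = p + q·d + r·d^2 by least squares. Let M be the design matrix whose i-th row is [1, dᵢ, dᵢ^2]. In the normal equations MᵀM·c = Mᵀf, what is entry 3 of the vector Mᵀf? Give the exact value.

-736

Entry 3 ↔ basis d^2, so (Mᵀf)_{3} = Σᵢ (d^2)·fᵢ = (9)·(-8) + (4)·(-1) + (1)·(-4) + (16)·(-41) = -736.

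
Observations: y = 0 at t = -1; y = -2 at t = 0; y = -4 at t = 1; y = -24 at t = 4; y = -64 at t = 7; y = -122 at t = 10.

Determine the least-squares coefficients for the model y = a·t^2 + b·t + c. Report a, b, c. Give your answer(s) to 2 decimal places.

a = -1.04, b = -1.64, c = -1.20

MᵀM·[a, b, c]ᵀ = Mᵀy reads: 12659·a + 1407·b + 167·c = -15724;  1407·a + 167·b + 21·c = -1768;  167·a + 21·b + 6·c = -216.
(Σt^2·t^2 = 12659, Σt^2·t = 1407, Σt^2 = 167, Σt·t = 167, Σt = 21, Σ1 = 6, Σt^2·y = -15724, Σt·y = -1768, Σy = -216.)
Inverting the 3×3 Gram matrix, [a, b, c]ᵀ = [-113553/108760, -35653/21752, -65437/54380]ᵀ.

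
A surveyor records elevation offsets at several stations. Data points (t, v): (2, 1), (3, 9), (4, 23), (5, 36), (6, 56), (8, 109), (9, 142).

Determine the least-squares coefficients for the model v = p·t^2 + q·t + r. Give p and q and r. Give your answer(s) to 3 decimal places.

The normal equations are: 12931·p + 1681·q + 235·r = 21847;  1681·p + 235·q + 37·r = 2787;  235·p + 37·q + 7·r = 376.
Inverting the 3×3 Gram matrix, [p, q, r]ᵀ = [7465/3612, -9841/3612, -109/86]ᵀ.

p = 2.067, q = -2.725, r = -1.267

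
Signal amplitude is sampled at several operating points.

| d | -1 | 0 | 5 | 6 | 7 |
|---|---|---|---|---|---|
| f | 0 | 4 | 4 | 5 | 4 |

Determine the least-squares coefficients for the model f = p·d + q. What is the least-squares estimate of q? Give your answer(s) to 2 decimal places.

AᵀA·[p, q]ᵀ = Aᵀf reads: 111·p + 17·q = 78;  17·p + 5·q = 17.
Determinant 111·5 − 17² = 266.
p = (78·5 − 17·17)/266 = 101/266; q = (111·17 − 17·78)/266 = 561/266.

q = 2.11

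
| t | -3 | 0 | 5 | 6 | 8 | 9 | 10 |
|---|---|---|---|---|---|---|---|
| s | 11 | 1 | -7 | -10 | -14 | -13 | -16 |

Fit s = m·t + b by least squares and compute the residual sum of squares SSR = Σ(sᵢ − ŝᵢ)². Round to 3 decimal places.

Forming XᵀX = [[315, 35]; [35, 7]] and Xᵀs = [-517, -48]ᵀ gives XᵀX·[m, b]ᵀ = Xᵀs.
Δ = 315·7 − 35² = 980.
m = ((-517)·7 − 35·(-48))/980 = -277/140; b = (315·(-48) − 35·(-517))/980 = 85/28.
Residuals: 71/35, -57/28, -1/7, -163/140, -169/140, 62/35, 3/4; SSR = 2071/140.

SSR = 14.793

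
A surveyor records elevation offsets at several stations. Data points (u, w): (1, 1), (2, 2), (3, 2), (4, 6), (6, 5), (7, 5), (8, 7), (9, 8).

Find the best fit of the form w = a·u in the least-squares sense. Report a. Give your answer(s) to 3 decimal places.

Compute the Gram sums: Σu·u = 260.
For Aᵀw: Σu·w = 228.
Normal equations: [[260]]·[a]ᵀ = [228]ᵀ.
a = 228/260 = 0.876923.

a = 0.877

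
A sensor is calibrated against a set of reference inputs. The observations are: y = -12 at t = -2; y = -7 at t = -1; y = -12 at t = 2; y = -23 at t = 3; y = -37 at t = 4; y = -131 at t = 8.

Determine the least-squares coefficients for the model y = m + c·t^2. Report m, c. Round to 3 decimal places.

With design matrix X, XᵀX = [[6, 98]; [98, 4466]] and Xᵀy = [-222, -9286]ᵀ.
Δ = 6·4466 − 98² = 17192.
m = ((-222)·4466 − 98·(-9286))/17192 = -1454/307; c = (6·(-9286) − 98·(-222))/17192 = -4245/2149.

m = -4.736, c = -1.975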